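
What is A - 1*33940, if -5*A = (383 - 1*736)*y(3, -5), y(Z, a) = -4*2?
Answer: -172524/5 ≈ -34505.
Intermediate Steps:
y(Z, a) = -8
A = -2824/5 (A = -(383 - 1*736)*(-8)/5 = -(383 - 736)*(-8)/5 = -(-353)*(-8)/5 = -⅕*2824 = -2824/5 ≈ -564.80)
A - 1*33940 = -2824/5 - 1*33940 = -2824/5 - 33940 = -172524/5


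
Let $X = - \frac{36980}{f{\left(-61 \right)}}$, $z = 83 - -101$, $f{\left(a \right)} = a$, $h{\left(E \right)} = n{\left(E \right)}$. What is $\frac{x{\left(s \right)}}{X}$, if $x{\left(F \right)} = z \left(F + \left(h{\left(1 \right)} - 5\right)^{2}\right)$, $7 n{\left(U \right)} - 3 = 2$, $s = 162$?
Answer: $\frac{24799428}{453005} \approx 54.744$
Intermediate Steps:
$n{\left(U \right)} = \frac{5}{7}$ ($n{\left(U \right)} = \frac{3}{7} + \frac{1}{7} \cdot 2 = \frac{3}{7} + \frac{2}{7} = \frac{5}{7}$)
$h{\left(E \right)} = \frac{5}{7}$
$z = 184$ ($z = 83 + 101 = 184$)
$X = \frac{36980}{61}$ ($X = - \frac{36980}{-61} = \left(-36980\right) \left(- \frac{1}{61}\right) = \frac{36980}{61} \approx 606.23$)
$x{\left(F \right)} = \frac{165600}{49} + 184 F$ ($x{\left(F \right)} = 184 \left(F + \left(\frac{5}{7} - 5\right)^{2}\right) = 184 \left(F + \left(- \frac{30}{7}\right)^{2}\right) = 184 \left(F + \frac{900}{49}\right) = 184 \left(\frac{900}{49} + F\right) = \frac{165600}{49} + 184 F$)
$\frac{x{\left(s \right)}}{X} = \frac{\frac{165600}{49} + 184 \cdot 162}{\frac{36980}{61}} = \left(\frac{165600}{49} + 29808\right) \frac{61}{36980} = \frac{1626192}{49} \cdot \frac{61}{36980} = \frac{24799428}{453005}$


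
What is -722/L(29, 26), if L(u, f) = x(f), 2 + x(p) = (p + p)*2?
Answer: -361/51 ≈ -7.0784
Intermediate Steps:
x(p) = -2 + 4*p (x(p) = -2 + (p + p)*2 = -2 + (2*p)*2 = -2 + 4*p)
L(u, f) = -2 + 4*f
-722/L(29, 26) = -722/(-2 + 4*26) = -722/(-2 + 104) = -722/102 = -722*1/102 = -361/51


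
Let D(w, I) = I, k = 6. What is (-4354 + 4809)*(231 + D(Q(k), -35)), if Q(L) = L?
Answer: 89180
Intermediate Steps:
(-4354 + 4809)*(231 + D(Q(k), -35)) = (-4354 + 4809)*(231 - 35) = 455*196 = 89180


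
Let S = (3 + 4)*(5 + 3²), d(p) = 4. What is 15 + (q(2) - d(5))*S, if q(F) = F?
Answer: -181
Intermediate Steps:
S = 98 (S = 7*(5 + 9) = 7*14 = 98)
15 + (q(2) - d(5))*S = 15 + (2 - 1*4)*98 = 15 + (2 - 4)*98 = 15 - 2*98 = 15 - 196 = -181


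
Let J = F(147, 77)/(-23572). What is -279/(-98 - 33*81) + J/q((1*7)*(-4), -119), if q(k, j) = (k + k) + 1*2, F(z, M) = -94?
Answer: 177437639/1763586324 ≈ 0.10061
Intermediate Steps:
J = 47/11786 (J = -94/(-23572) = -94*(-1/23572) = 47/11786 ≈ 0.0039878)
q(k, j) = 2 + 2*k (q(k, j) = 2*k + 2 = 2 + 2*k)
-279/(-98 - 33*81) + J/q((1*7)*(-4), -119) = -279/(-98 - 33*81) + 47/(11786*(2 + 2*((1*7)*(-4)))) = -279/(-98 - 2673) + 47/(11786*(2 + 2*(7*(-4)))) = -279/(-2771) + 47/(11786*(2 + 2*(-28))) = -279*(-1/2771) + 47/(11786*(2 - 56)) = 279/2771 + (47/11786)/(-54) = 279/2771 + (47/11786)*(-1/54) = 279/2771 - 47/636444 = 177437639/1763586324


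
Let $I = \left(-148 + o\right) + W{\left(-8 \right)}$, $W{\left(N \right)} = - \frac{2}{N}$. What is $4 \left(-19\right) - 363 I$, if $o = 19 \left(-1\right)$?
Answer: $\frac{241817}{4} \approx 60454.0$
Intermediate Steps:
$o = -19$
$I = - \frac{667}{4}$ ($I = \left(-148 - 19\right) - \frac{2}{-8} = -167 - - \frac{1}{4} = -167 + \frac{1}{4} = - \frac{667}{4} \approx -166.75$)
$4 \left(-19\right) - 363 I = 4 \left(-19\right) - - \frac{242121}{4} = -76 + \frac{242121}{4} = \frac{241817}{4}$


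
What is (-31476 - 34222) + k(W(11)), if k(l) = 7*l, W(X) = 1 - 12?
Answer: -65775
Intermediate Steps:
W(X) = -11
(-31476 - 34222) + k(W(11)) = (-31476 - 34222) + 7*(-11) = -65698 - 77 = -65775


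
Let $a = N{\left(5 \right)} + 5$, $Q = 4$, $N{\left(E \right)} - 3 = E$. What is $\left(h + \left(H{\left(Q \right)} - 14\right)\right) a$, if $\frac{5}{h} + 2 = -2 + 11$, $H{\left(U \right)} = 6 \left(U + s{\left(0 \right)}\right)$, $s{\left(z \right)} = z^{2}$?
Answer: $\frac{975}{7} \approx 139.29$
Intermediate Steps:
$N{\left(E \right)} = 3 + E$
$H{\left(U \right)} = 6 U$ ($H{\left(U \right)} = 6 \left(U + 0^{2}\right) = 6 \left(U + 0\right) = 6 U$)
$h = \frac{5}{7}$ ($h = \frac{5}{-2 + \left(-2 + 11\right)} = \frac{5}{-2 + 9} = \frac{5}{7} \approx 0.71429$)
$a = 13$ ($a = \left(3 + 5\right) + 5 = 8 + 5 = 13$)
$\left(h + \left(H{\left(Q \right)} - 14\right)\right) a = \left(\frac{5}{7} + \left(6 \cdot 4 - 14\right)\right) 13 = \left(\frac{5}{7} + \left(24 - 14\right)\right) 13 = \left(\frac{5}{7} + 10\right) 13 = \frac{75}{7} \cdot 13 = \frac{975}{7}$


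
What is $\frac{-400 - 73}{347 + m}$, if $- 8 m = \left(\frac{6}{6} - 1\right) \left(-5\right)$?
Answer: $- \frac{473}{347} \approx -1.3631$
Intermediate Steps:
$m = 0$ ($m = - \frac{\left(\frac{6}{6} - 1\right) \left(-5\right)}{8} = - \frac{\left(6 \cdot \frac{1}{6} - 1\right) \left(-5\right)}{8} = - \frac{\left(1 - 1\right) \left(-5\right)}{8} = - \frac{0 \left(-5\right)}{8} = \left(- \frac{1}{8}\right) 0 = 0$)
$\frac{-400 - 73}{347 + m} = \frac{-400 - 73}{347 + 0} = - \frac{473}{347}$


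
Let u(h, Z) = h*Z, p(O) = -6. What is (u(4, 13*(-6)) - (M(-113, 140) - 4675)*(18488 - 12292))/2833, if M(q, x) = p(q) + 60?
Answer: 28631404/2833 ≈ 10106.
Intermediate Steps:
M(q, x) = 54 (M(q, x) = -6 + 60 = 54)
u(h, Z) = Z*h
(u(4, 13*(-6)) - (M(-113, 140) - 4675)*(18488 - 12292))/2833 = ((13*(-6))*4 - (54 - 4675)*(18488 - 12292))/2833 = (-78*4 - (-4621)*6196)*(1/2833) = (-312 - 1*(-28631716))*(1/2833) = (-312 + 28631716)*(1/2833) = 28631404*(1/2833) = 28631404/2833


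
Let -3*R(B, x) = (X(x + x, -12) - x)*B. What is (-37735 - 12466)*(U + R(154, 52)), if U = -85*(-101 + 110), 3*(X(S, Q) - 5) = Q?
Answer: -93022453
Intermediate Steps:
X(S, Q) = 5 + Q/3
R(B, x) = -B*(1 - x)/3 (R(B, x) = -((5 + (⅓)*(-12)) - x)*B/3 = -((5 - 4) - x)*B/3 = -(1 - x)*B/3 = -B*(1 - x)/3)
U = -765 (U = -85*9 = -765)
(-37735 - 12466)*(U + R(154, 52)) = (-37735 - 12466)*(-765 + (⅓)*154*(-1 + 52)) = -50201*(-765 + (⅓)*154*51) = -50201*(-765 + 2618) = -50201*1853 = -93022453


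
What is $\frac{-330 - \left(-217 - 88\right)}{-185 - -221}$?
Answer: $- \frac{25}{36} \approx -0.69444$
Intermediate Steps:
$\frac{-330 - \left(-217 - 88\right)}{-185 - -221} = \frac{-330 - -305}{-185 + 221} = \frac{-330 + 305}{36} = \left(-25\right) \frac{1}{36} = - \frac{25}{36}$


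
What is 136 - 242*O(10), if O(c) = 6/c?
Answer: -46/5 ≈ -9.2000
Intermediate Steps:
136 - 242*O(10) = 136 - 1452/10 = 136 - 242*⅗ = 136 - 726/5 = -46/5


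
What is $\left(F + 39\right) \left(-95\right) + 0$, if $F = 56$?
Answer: $-9025$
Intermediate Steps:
$\left(F + 39\right) \left(-95\right) + 0 = \left(56 + 39\right) \left(-95\right) + 0 = 95 \left(-95\right) + 0 = -9025 + 0 = -9025$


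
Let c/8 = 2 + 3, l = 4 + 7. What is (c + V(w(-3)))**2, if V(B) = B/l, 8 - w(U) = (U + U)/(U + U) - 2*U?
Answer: 194481/121 ≈ 1607.3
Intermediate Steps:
l = 11
c = 40 (c = 8*(2 + 3) = 8*5 = 40)
w(U) = 7 + 2*U (w(U) = 8 - ((U + U)/(U + U) - 2*U) = 8 - ((2*U)/((2*U)) - 2*U) = 8 - ((2*U)*(1/(2*U)) - 2*U) = 8 - (1 - 2*U) = 8 + (-1 + 2*U) = 7 + 2*U)
V(B) = B/11
(c + V(w(-3)))**2 = (40 + (7 + 2*(-3))/11)**2 = (40 + (7 - 6)/11)**2 = (40 + (1/11)*1)**2 = (40 + 1/11)**2 = (441/11)**2 = 194481/121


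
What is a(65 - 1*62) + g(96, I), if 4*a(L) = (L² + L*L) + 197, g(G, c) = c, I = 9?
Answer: 251/4 ≈ 62.750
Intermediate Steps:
a(L) = 197/4 + L²/2 (a(L) = ((L² + L*L) + 197)/4 = ((L² + L²) + 197)/4 = (2*L² + 197)/4 = (197 + 2*L²)/4 = 197/4 + L²/2)
a(65 - 1*62) + g(96, I) = (197/4 + (65 - 1*62)²/2) + 9 = (197/4 + (65 - 62)²/2) + 9 = (197/4 + (½)*3²) + 9 = (197/4 + (½)*9) + 9 = (197/4 + 9/2) + 9 = 215/4 + 9 = 251/4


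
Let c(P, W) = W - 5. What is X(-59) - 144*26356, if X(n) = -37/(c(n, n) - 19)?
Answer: -315006875/83 ≈ -3.7953e+6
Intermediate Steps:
c(P, W) = -5 + W
X(n) = -37/(-24 + n) (X(n) = -37/((-5 + n) - 19) = -37/(-24 + n))
X(-59) - 144*26356 = -37/(-24 - 59) - 144*26356 = -37/(-83) - 3795264 = -37*(-1/83) - 3795264 = 37/83 - 3795264 = -315006875/83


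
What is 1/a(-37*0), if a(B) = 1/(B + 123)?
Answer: 123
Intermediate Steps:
a(B) = 1/(123 + B)
1/a(-37*0) = 1/(1/(123 - 37*0)) = 1/(1/(123 + 0)) = 1/(1/123) = 123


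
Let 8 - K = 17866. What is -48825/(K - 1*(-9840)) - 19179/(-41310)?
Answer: 60298277/9200655 ≈ 6.5537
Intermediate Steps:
K = -17858 (K = 8 - 1*17866 = 8 - 17866 = -17858)
-48825/(K - 1*(-9840)) - 19179/(-41310) = -48825/(-17858 - 1*(-9840)) - 19179/(-41310) = -48825/(-17858 + 9840) - 19179*(-1/41310) = -48825/(-8018) + 2131/4590 = -48825*(-1/8018) + 2131/4590 = 48825/8018 + 2131/4590 = 60298277/9200655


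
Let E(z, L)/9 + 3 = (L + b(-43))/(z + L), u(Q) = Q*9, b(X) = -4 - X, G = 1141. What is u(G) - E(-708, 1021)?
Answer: 3213108/313 ≈ 10266.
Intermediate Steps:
u(Q) = 9*Q
E(z, L) = -27 + 9*(39 + L)/(L + z) (E(z, L) = -27 + 9*((L + (-4 - 1*(-43)))/(z + L)) = -27 + 9*((L + (-4 + 43))/(L + z)) = -27 + 9*((L + 39)/(L + z)) = -27 + 9*((39 + L)/(L + z)) = -27 + 9*(39 + L)/(L + z))
u(G) - E(-708, 1021) = 9*1141 - 9*(39 - 3*(-708) - 2*1021)/(1021 - 708) = 10269 - 9*(39 + 2124 - 2042)/313 = 10269 - 9*121/313 = 10269 - 1*1089/313 = 10269 - 1089/313 = 3213108/313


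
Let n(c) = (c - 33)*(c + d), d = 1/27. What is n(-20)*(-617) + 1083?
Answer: -17596598/27 ≈ -6.5173e+5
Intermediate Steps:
d = 1/27 ≈ 0.037037
n(c) = (-33 + c)*(1/27 + c) (n(c) = (c - 33)*(c + 1/27) = (-33 + c)*(1/27 + c))
n(-20)*(-617) + 1083 = (-11/9 + (-20)² - 890/27*(-20))*(-617) + 1083 = (-11/9 + 400 + 17800/27)*(-617) + 1083 = (28567/27)*(-617) + 1083 = -17625839/27 + 1083 = -17596598/27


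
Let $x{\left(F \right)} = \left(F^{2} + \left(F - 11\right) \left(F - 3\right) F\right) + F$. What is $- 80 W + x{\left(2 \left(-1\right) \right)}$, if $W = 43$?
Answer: $-3568$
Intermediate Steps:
$x{\left(F \right)} = F + F^{2} + F \left(-11 + F\right) \left(-3 + F\right)$ ($x{\left(F \right)} = \left(F^{2} + \left(-11 + F\right) \left(-3 + F\right) F\right) + F = \left(F^{2} + F \left(-11 + F\right) \left(-3 + F\right)\right) + F = F + F^{2} + F \left(-11 + F\right) \left(-3 + F\right)$)
$- 80 W + x{\left(2 \left(-1\right) \right)} = \left(-80\right) 43 + 2 \left(-1\right) \left(34 + \left(2 \left(-1\right)\right)^{2} - 13 \cdot 2 \left(-1\right)\right) = -3440 - 2 \left(34 + \left(-2\right)^{2} - -26\right) = -3440 - 2 \left(34 + 4 + 26\right) = -3440 - 128 = -3568$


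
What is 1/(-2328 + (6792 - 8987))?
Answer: -1/4523 ≈ -0.00022109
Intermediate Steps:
1/(-2328 + (6792 - 8987)) = 1/(-2328 - 2195) = 1/(-4523) = -1/4523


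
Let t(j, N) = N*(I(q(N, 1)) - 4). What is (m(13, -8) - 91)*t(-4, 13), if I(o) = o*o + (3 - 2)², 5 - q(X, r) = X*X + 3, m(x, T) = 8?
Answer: -30088994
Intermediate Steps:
q(X, r) = 2 - X² (q(X, r) = 5 - (X*X + 3) = 5 - (X² + 3) = 5 - (3 + X²) = 5 + (-3 - X²) = 2 - X²)
I(o) = 1 + o² (I(o) = o² + 1² = o² + 1 = 1 + o²)
t(j, N) = N*(-3 + (2 - N²)²) (t(j, N) = N*((1 + (2 - N²)²) - 4) = N*(-3 + (2 - N²)²))
(m(13, -8) - 91)*t(-4, 13) = (8 - 91)*(13*(-3 + (-2 + 13²)²)) = -1079*(-3 + (-2 + 169)²) = -1079*(-3 + 167²) = -1079*(-3 + 27889) = -1079*27886 = -83*362518 = -30088994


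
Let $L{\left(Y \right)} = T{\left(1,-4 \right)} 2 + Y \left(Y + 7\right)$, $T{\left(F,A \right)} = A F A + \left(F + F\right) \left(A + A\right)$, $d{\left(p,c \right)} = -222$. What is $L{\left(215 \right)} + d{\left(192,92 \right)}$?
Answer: $47508$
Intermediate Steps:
$T{\left(F,A \right)} = F A^{2} + 4 A F$ ($T{\left(F,A \right)} = F A^{2} + 2 F 2 A = F A^{2} + 4 A F$)
$L{\left(Y \right)} = Y \left(7 + Y\right)$ ($L{\left(Y \right)} = \left(-4\right) 1 \left(4 - 4\right) 2 + Y \left(Y + 7\right) = \left(-4\right) 1 \cdot 0 \cdot 2 + Y \left(7 + Y\right) = 0 \cdot 2 + Y \left(7 + Y\right) = 0 + Y \left(7 + Y\right) = Y \left(7 + Y\right)$)
$L{\left(215 \right)} + d{\left(192,92 \right)} = 215 \left(7 + 215\right) - 222 = 215 \cdot 222 - 222 = 47730 - 222 = 47508$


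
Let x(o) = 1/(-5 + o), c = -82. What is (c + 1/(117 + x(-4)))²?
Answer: 7439925025/1106704 ≈ 6722.6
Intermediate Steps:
(c + 1/(117 + x(-4)))² = (-82 + 1/(117 + 1/(-5 - 4)))² = (-82 + 1/(117 + 1/(-9)))² = (-82 + 1/(117 - ⅑))² = (-82 + 1/(1052/9))² = (-82 + 9/1052)² = (-86255/1052)² = 7439925025/1106704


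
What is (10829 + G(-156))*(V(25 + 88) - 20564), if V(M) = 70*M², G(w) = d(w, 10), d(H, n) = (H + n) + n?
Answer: 9337833338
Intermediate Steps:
d(H, n) = H + 2*n
G(w) = 20 + w (G(w) = w + 2*10 = w + 20 = 20 + w)
(10829 + G(-156))*(V(25 + 88) - 20564) = (10829 + (20 - 156))*(70*(25 + 88)² - 20564) = (10829 - 136)*(70*113² - 20564) = 10693*(70*12769 - 20564) = 10693*(893830 - 20564) = 10693*873266 = 9337833338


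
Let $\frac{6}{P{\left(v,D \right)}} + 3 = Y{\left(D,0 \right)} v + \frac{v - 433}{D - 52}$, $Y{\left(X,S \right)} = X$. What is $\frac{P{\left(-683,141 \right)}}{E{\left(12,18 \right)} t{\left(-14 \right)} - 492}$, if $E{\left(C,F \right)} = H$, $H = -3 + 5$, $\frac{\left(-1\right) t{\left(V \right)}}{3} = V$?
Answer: $\frac{89}{582919800} \approx 1.5268 \cdot 10^{-7}$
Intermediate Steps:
$t{\left(V \right)} = - 3 V$
$H = 2$
$E{\left(C,F \right)} = 2$
$P{\left(v,D \right)} = \frac{6}{-3 + D v + \frac{-433 + v}{-52 + D}}$ ($P{\left(v,D \right)} = \frac{6}{-3 + \left(D v + \frac{v - 433}{D - 52}\right)} = \frac{6}{-3 + \left(D v + \frac{-433 + v}{-52 + D}\right)} = \frac{6}{-3 + D v + \frac{-433 + v}{-52 + D}}$)
$\frac{P{\left(-683,141 \right)}}{E{\left(12,18 \right)} t{\left(-14 \right)} - 492} = \frac{6 \frac{1}{277 - -683 + 3 \cdot 141 - - 683 \cdot 141^{2} + 52 \cdot 141 \left(-683\right)} \left(52 - 141\right)}{2 \left(\left(-3\right) \left(-14\right)\right) - 492} = \frac{6 \frac{1}{277 + 683 + 423 - \left(-683\right) 19881 - 5007756} \left(52 - 141\right)}{2 \cdot 42 - 492} = \frac{6 \frac{1}{277 + 683 + 423 + 13578723 - 5007756} \left(-89\right)}{84 - 492} = \frac{6 \cdot \frac{1}{8572350} \left(-89\right)}{-408} = 6 \cdot \frac{1}{8572350} \left(-89\right) \left(- \frac{1}{408}\right) = \left(- \frac{89}{1428725}\right) \left(- \frac{1}{408}\right) = \frac{89}{582919800}$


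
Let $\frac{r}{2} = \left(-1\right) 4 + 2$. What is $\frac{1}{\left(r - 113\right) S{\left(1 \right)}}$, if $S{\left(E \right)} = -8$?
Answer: $\frac{1}{936} \approx 0.0010684$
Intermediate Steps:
$r = -4$ ($r = 2 \left(\left(-1\right) 4 + 2\right) = 2 \left(-4 + 2\right) = 2 \left(-2\right) = -4$)
$\frac{1}{\left(r - 113\right) S{\left(1 \right)}} = \frac{1}{\left(-4 - 113\right) \left(-8\right)} = \frac{1}{\left(-117\right) \left(-8\right)} = \frac{1}{936}$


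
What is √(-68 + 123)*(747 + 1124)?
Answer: 1871*√55 ≈ 13876.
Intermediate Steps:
√(-68 + 123)*(747 + 1124) = √55*1871 = 1871*√55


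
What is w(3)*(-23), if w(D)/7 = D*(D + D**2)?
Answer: -5796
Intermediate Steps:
w(D) = 7*D*(D + D**2) (w(D) = 7*(D*(D + D**2)) = 7*D*(D + D**2))
w(3)*(-23) = (7*3**2*(1 + 3))*(-23) = (7*9*4)*(-23) = 252*(-23) = -5796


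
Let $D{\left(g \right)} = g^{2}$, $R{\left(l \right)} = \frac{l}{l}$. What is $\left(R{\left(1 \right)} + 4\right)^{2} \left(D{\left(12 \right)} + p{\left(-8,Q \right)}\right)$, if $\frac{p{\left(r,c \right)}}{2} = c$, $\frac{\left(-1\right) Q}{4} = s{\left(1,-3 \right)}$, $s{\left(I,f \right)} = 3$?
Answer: $3000$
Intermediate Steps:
$R{\left(l \right)} = 1$
$Q = -12$ ($Q = \left(-4\right) 3 = -12$)
$p{\left(r,c \right)} = 2 c$
$\left(R{\left(1 \right)} + 4\right)^{2} \left(D{\left(12 \right)} + p{\left(-8,Q \right)}\right) = \left(1 + 4\right)^{2} \left(12^{2} + 2 \left(-12\right)\right) = 5^{2} \left(144 - 24\right) = 25 \cdot 120 = 3000$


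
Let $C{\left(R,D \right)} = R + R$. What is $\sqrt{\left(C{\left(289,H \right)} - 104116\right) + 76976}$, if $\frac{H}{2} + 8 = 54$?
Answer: $i \sqrt{26562} \approx 162.98 i$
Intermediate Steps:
$H = 92$ ($H = -16 + 2 \cdot 54 = -16 + 108 = 92$)
$C{\left(R,D \right)} = 2 R$
$\sqrt{\left(C{\left(289,H \right)} - 104116\right) + 76976} = \sqrt{\left(2 \cdot 289 - 104116\right) + 76976} = \sqrt{\left(578 - 104116\right) + 76976} = \sqrt{-103538 + 76976} = \sqrt{-26562} = i \sqrt{26562}$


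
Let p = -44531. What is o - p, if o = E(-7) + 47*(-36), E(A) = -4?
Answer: 42835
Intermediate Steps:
o = -1696 (o = -4 + 47*(-36) = -4 - 1692 = -1696)
o - p = -1696 - 1*(-44531) = -1696 + 44531 = 42835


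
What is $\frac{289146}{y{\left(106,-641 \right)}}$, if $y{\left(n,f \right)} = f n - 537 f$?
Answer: $\frac{289146}{276271} \approx 1.0466$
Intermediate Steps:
$y{\left(n,f \right)} = - 537 f + f n$
$\frac{289146}{y{\left(106,-641 \right)}} = \frac{289146}{\left(-641\right) \left(-537 + 106\right)} = \frac{289146}{\left(-641\right) \left(-431\right)} = \frac{289146}{276271}$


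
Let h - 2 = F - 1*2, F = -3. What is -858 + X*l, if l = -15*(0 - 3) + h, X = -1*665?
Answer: -28788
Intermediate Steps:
X = -665
h = -3 (h = 2 + (-3 - 1*2) = 2 + (-3 - 2) = 2 - 5 = -3)
l = 42 (l = -15*(0 - 3) - 3 = -15*(-3) - 3 = 45 - 3 = 42)
-858 + X*l = -858 - 665*42 = -858 - 27930 = -28788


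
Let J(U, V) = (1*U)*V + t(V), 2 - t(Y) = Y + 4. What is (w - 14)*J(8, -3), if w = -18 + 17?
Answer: 345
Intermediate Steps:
w = -1
t(Y) = -2 - Y (t(Y) = 2 - (Y + 4) = 2 - (4 + Y) = 2 + (-4 - Y) = -2 - Y)
J(U, V) = -2 - V + U*V (J(U, V) = (1*U)*V + (-2 - V) = U*V + (-2 - V) = -2 - V + U*V)
(w - 14)*J(8, -3) = (-1 - 14)*(-2 - 1*(-3) + 8*(-3)) = -15*(-2 + 3 - 24) = -15*(-23) = 345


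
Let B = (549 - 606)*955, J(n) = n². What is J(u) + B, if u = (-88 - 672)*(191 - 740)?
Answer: 174089163165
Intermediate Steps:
u = 417240 (u = -760*(-549) = 417240)
B = -54435 (B = -57*955 = -54435)
J(u) + B = 417240² - 54435 = 174089217600 - 54435 = 174089163165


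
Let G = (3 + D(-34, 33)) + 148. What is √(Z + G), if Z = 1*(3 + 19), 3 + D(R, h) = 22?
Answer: 8*√3 ≈ 13.856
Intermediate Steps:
D(R, h) = 19 (D(R, h) = -3 + 22 = 19)
Z = 22 (Z = 1*22 = 22)
G = 170 (G = (3 + 19) + 148 = 22 + 148 = 170)
√(Z + G) = √(22 + 170) = √192 = 8*√3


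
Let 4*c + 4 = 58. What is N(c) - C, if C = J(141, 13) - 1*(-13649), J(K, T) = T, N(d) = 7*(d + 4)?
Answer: -27079/2 ≈ -13540.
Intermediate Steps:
c = 27/2 (c = -1 + (¼)*58 = -1 + 29/2 = 27/2 ≈ 13.500)
N(d) = 28 + 7*d (N(d) = 7*(4 + d) = 28 + 7*d)
C = 13662 (C = 13 - 1*(-13649) = 13 + 13649 = 13662)
N(c) - C = (28 + 7*(27/2)) - 1*13662 = (28 + 189/2) - 13662 = 245/2 - 13662 = -27079/2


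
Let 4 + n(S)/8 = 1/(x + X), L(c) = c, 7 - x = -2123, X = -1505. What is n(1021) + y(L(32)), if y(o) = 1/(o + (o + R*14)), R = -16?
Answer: -639869/20000 ≈ -31.993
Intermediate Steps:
x = 2130 (x = 7 - 1*(-2123) = 7 + 2123 = 2130)
y(o) = 1/(-224 + 2*o) (y(o) = 1/(o + (o - 16*14)) = 1/(o + (o - 224)) = 1/(o + (-224 + o)) = 1/(-224 + 2*o))
n(S) = -19992/625 (n(S) = -32 + 8/(2130 - 1505) = -32 + 8/625 = -19992/625)
n(1021) + y(L(32)) = -19992/625 + 1/(2*(-112 + 32)) = -19992/625 + (1/2)/(-80) = -19992/625 + (1/2)*(-1/80) = -19992/625 - 1/160 = -639869/20000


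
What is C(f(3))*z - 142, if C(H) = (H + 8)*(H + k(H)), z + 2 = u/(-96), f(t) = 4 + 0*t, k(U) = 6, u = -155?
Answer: -753/4 ≈ -188.25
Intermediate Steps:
f(t) = 4 (f(t) = 4 + 0 = 4)
z = -37/96 (z = -2 - 155/(-96) = -2 - 155*(-1/96) = -2 + 155/96 = -37/96 ≈ -0.38542)
C(H) = (6 + H)*(8 + H) (C(H) = (H + 8)*(H + 6) = (8 + H)*(6 + H) = (6 + H)*(8 + H))
C(f(3))*z - 142 = (48 + 4² + 14*4)*(-37/96) - 142 = (48 + 16 + 56)*(-37/96) - 142 = 120*(-37/96) - 142 = -185/4 - 142 = -753/4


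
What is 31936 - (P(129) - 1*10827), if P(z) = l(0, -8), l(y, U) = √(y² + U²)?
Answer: 42755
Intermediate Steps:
l(y, U) = √(U² + y²)
P(z) = 8 (P(z) = √((-8)² + 0²) = √(64 + 0) = √64 = 8)
31936 - (P(129) - 1*10827) = 31936 - (8 - 1*10827) = 31936 - (8 - 10827) = 31936 - 1*(-10819) = 31936 + 10819 = 42755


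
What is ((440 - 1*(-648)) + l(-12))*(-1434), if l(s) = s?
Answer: -1542984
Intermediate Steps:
((440 - 1*(-648)) + l(-12))*(-1434) = ((440 - 1*(-648)) - 12)*(-1434) = ((440 + 648) - 12)*(-1434) = (1088 - 12)*(-1434) = 1076*(-1434) = -1542984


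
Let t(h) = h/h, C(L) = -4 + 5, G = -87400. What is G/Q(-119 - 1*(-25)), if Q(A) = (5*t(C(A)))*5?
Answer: -3496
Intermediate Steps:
C(L) = 1
t(h) = 1
Q(A) = 25 (Q(A) = (5*1)*5 = 5*5 = 25)
G/Q(-119 - 1*(-25)) = -87400/25 = -87400*1/25 = -3496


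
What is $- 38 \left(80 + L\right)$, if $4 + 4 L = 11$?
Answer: $- \frac{6213}{2} \approx -3106.5$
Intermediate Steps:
$L = \frac{7}{4}$ ($L = -1 + \frac{1}{4} \cdot 11 = -1 + \frac{11}{4} = \frac{7}{4} \approx 1.75$)
$- 38 \left(80 + L\right) = - 38 \left(80 + \frac{7}{4}\right) = \left(-38\right) \frac{327}{4} = - \frac{6213}{2}$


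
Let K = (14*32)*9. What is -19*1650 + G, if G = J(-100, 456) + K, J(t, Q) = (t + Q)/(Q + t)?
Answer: -27317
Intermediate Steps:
J(t, Q) = 1 (J(t, Q) = (Q + t)/(Q + t) = 1)
K = 4032 (K = 448*9 = 4032)
G = 4033 (G = 1 + 4032 = 4033)
-19*1650 + G = -19*1650 + 4033 = -31350 + 4033 = -27317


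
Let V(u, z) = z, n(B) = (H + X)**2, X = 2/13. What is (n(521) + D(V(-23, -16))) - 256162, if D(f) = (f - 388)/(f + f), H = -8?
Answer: -346230723/1352 ≈ -2.5609e+5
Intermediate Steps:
X = 2/13 (X = 2*(1/13) = 2/13 ≈ 0.15385)
n(B) = 10404/169 (n(B) = (-8 + 2/13)**2 = (-102/13)**2 = 10404/169)
D(f) = (-388 + f)/(2*f) (D(f) = (-388 + f)/((2*f)) = (-388 + f)*(1/(2*f)) = (-388 + f)/(2*f))
(n(521) + D(V(-23, -16))) - 256162 = (10404/169 + (1/2)*(-388 - 16)/(-16)) - 256162 = (10404/169 + (1/2)*(-1/16)*(-404)) - 256162 = (10404/169 + 101/8) - 256162 = 100301/1352 - 256162 = -346230723/1352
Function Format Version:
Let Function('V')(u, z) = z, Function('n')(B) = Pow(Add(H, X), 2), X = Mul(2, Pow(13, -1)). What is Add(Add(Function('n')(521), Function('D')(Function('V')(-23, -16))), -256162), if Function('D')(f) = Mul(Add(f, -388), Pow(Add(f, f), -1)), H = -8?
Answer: Rational(-346230723, 1352) ≈ -2.5609e+5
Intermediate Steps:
X = Rational(2, 13) (X = Mul(2, Rational(1, 13)) = Rational(2, 13) ≈ 0.15385)
Function('n')(B) = Rational(10404, 169) (Function('n')(B) = Pow(Add(-8, Rational(2, 13)), 2) = Pow(Rational(-102, 13), 2) = Rational(10404, 169))
Function('D')(f) = Mul(Rational(1, 2), Pow(f, -1), Add(-388, f)) (Function('D')(f) = Mul(Add(-388, f), Pow(Mul(2, f), -1)) = Mul(Add(-388, f), Mul(Rational(1, 2), Pow(f, -1))) = Mul(Rational(1, 2), Pow(f, -1), Add(-388, f)))
Add(Add(Function('n')(521), Function('D')(Function('V')(-23, -16))), -256162) = Add(Add(Rational(10404, 169), Mul(Rational(1, 2), Pow(-16, -1), Add(-388, -16))), -256162) = Add(Add(Rational(10404, 169), Mul(Rational(1, 2), Rational(-1, 16), -404)), -256162) = Add(Add(Rational(10404, 169), Rational(101, 8)), -256162) = Add(Rational(100301, 1352), -256162) = Rational(-346230723, 1352)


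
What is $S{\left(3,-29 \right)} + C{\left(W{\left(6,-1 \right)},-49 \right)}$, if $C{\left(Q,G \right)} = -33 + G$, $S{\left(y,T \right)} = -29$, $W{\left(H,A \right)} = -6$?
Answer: $-111$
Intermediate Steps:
$S{\left(3,-29 \right)} + C{\left(W{\left(6,-1 \right)},-49 \right)} = -29 - 82 = -111$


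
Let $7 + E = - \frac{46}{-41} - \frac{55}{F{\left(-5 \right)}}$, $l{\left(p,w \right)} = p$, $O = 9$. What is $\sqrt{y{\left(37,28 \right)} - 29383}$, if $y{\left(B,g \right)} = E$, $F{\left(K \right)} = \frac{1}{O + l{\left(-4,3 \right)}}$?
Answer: $\frac{i \sqrt{49864979}}{41} \approx 172.23 i$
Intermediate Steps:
$F{\left(K \right)} = \frac{1}{5}$ ($F{\left(K \right)} = \frac{1}{9 - 4} = \frac{1}{5}$)
$E = - \frac{11516}{41}$ ($E = -7 - \left(275 - \frac{46}{41}\right) = -7 - \frac{11229}{41} = - \frac{11516}{41} \approx -280.88$)
$y{\left(B,g \right)} = - \frac{11516}{41}$
$\sqrt{y{\left(37,28 \right)} - 29383} = \sqrt{- \frac{11516}{41} - 29383} = \sqrt{- \frac{1216219}{41}} = \frac{i \sqrt{49864979}}{41}$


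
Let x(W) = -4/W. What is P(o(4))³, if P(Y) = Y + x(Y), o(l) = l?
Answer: 27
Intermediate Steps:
P(Y) = Y - 4/Y
P(o(4))³ = (4 - 4/4)³ = (4 - 4*¼)³ = (4 - 1)³ = 3³ = 27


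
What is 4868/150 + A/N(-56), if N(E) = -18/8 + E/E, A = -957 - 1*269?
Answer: 75994/75 ≈ 1013.3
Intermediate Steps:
A = -1226 (A = -957 - 269 = -1226)
N(E) = -5/4 (N(E) = -18*⅛ + 1 = -9/4 + 1 = -5/4)
4868/150 + A/N(-56) = 4868/150 - 1226/(-5/4) = 4868*(1/150) - 1226*(-⅘) = 2434/75 + 4904/5 = 75994/75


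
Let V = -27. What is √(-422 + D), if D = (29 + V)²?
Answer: I*√418 ≈ 20.445*I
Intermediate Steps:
D = 4 (D = (29 - 27)² = 2² = 4)
√(-422 + D) = √(-422 + 4) = √(-418) = I*√418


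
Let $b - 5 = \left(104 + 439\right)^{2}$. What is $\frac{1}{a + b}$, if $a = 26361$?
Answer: $\frac{1}{321215} \approx 3.1132 \cdot 10^{-6}$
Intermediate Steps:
$b = 294854$ ($b = 5 + \left(104 + 439\right)^{2} = 5 + 543^{2} = 5 + 294849 = 294854$)
$\frac{1}{a + b} = \frac{1}{26361 + 294854} = \frac{1}{321215}$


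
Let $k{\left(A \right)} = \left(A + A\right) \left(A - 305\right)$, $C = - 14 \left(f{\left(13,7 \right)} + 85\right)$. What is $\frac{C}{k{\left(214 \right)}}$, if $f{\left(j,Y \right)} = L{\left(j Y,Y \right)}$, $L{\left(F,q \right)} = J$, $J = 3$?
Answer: $\frac{44}{1391} \approx 0.031632$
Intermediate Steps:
$L{\left(F,q \right)} = 3$
$f{\left(j,Y \right)} = 3$
$C = -1232$ ($C = - 14 \left(3 + 85\right) = \left(-14\right) 88 = -1232$)
$k{\left(A \right)} = 2 A \left(-305 + A\right)$
$\frac{C}{k{\left(214 \right)}} = - \frac{1232}{2 \cdot 214 \left(-305 + 214\right)} = - \frac{1232}{2 \cdot 214 \left(-91\right)} = - \frac{1232}{-38948} = \left(-1232\right) \left(- \frac{1}{38948}\right) = \frac{44}{1391}$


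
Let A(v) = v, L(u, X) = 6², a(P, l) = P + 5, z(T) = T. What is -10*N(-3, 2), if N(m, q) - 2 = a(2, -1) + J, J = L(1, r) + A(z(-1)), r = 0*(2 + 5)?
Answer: -440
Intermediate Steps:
a(P, l) = 5 + P
r = 0 (r = 0*7 = 0)
L(u, X) = 36
J = 35 (J = 36 - 1 = 35)
N(m, q) = 44 (N(m, q) = 2 + ((5 + 2) + 35) = 2 + (7 + 35) = 2 + 42 = 44)
-10*N(-3, 2) = -10*44 = -440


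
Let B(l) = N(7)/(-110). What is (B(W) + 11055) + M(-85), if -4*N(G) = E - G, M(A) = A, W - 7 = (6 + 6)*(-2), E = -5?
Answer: 1206697/110 ≈ 10970.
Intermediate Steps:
W = -17 (W = 7 + (6 + 6)*(-2) = 7 + 12*(-2) = 7 - 24 = -17)
N(G) = 5/4 + G/4 (N(G) = -(-5 - G)/4 = 5/4 + G/4)
B(l) = -3/110 (B(l) = (5/4 + (¼)*7)/(-110) = (5/4 + 7/4)*(-1/110) = 3*(-1/110) = -3/110)
(B(W) + 11055) + M(-85) = (-3/110 + 11055) - 85 = 1216047/110 - 85 = 1206697/110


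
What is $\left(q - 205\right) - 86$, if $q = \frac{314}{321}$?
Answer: $- \frac{93097}{321} \approx -290.02$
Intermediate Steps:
$q = \frac{314}{321}$ ($q = 314 \cdot \frac{1}{321} = \frac{314}{321} \approx 0.97819$)
$\left(q - 205\right) - 86 = \left(\frac{314}{321} - 205\right) - 86 = - \frac{65491}{321} - 86 = - \frac{93097}{321}$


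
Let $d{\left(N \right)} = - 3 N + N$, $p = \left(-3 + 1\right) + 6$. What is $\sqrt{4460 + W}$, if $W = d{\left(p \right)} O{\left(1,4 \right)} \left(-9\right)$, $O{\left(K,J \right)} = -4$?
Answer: $2 \sqrt{1043} \approx 64.591$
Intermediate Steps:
$p = 4$ ($p = -2 + 6 = 4$)
$d{\left(N \right)} = - 2 N$
$W = -288$ ($W = \left(-2\right) 4 \left(-4\right) \left(-9\right) = \left(-8\right) \left(-4\right) \left(-9\right) = 32 \left(-9\right) = -288$)
$\sqrt{4460 + W} = \sqrt{4460 - 288} = \sqrt{4172} = 2 \sqrt{1043}$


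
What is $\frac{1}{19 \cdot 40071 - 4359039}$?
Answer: $- \frac{1}{3597690} \approx -2.7796 \cdot 10^{-7}$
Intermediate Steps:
$\frac{1}{19 \cdot 40071 - 4359039} = \frac{1}{761349 - 4359039} = \frac{1}{-3597690} = - \frac{1}{3597690}$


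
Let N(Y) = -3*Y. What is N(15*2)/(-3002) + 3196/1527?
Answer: 4865911/2292027 ≈ 2.1230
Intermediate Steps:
N(15*2)/(-3002) + 3196/1527 = -45*2/(-3002) + 3196/1527 = -3*30*(-1/3002) + 3196*(1/1527) = -90*(-1/3002) + 3196/1527 = 45/1501 + 3196/1527 = 4865911/2292027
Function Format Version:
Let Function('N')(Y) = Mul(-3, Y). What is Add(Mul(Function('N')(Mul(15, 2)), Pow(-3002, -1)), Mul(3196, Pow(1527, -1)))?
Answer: Rational(4865911, 2292027) ≈ 2.1230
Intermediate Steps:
Add(Mul(Function('N')(Mul(15, 2)), Pow(-3002, -1)), Mul(3196, Pow(1527, -1))) = Add(Mul(Mul(-3, Mul(15, 2)), Pow(-3002, -1)), Mul(3196, Pow(1527, -1))) = Add(Mul(Mul(-3, 30), Rational(-1, 3002)), Mul(3196, Rational(1, 1527))) = Add(Mul(-90, Rational(-1, 3002)), Rational(3196, 1527)) = Add(Rational(45, 1501), Rational(3196, 1527)) = Rational(4865911, 2292027)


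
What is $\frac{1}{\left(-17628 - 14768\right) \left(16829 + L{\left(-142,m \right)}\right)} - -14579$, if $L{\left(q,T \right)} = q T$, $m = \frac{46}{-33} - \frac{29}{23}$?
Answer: $\frac{6167943522493085}{423070411036} \approx 14579.0$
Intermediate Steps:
$m = - \frac{2015}{759}$ ($m = 46 \left(- \frac{1}{33}\right) - \frac{29}{23} = - \frac{46}{33} - \frac{29}{23} = - \frac{2015}{759} \approx -2.6548$)
$L{\left(q,T \right)} = T q$
$\frac{1}{\left(-17628 - 14768\right) \left(16829 + L{\left(-142,m \right)}\right)} - -14579 = \frac{1}{\left(-17628 - 14768\right) \left(16829 - - \frac{286130}{759}\right)} - -14579 = \frac{1}{\left(-32396\right) \left(16829 + \frac{286130}{759}\right)} + 14579 = \frac{1}{\left(-32396\right) \frac{13059341}{759}} + 14579 = \frac{1}{- \frac{423070411036}{759}} + 14579 = - \frac{759}{423070411036} + 14579 = \frac{6167943522493085}{423070411036}$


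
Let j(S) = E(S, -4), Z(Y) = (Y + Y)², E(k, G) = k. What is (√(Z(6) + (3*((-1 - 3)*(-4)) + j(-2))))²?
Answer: 190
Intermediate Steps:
Z(Y) = 4*Y² (Z(Y) = (2*Y)² = 4*Y²)
j(S) = S
(√(Z(6) + (3*((-1 - 3)*(-4)) + j(-2))))² = (√(4*6² + (3*((-1 - 3)*(-4)) - 2)))² = (√(4*36 + (3*(-4*(-4)) - 2)))² = (√(144 + (3*16 - 2)))² = (√(144 + (48 - 2)))² = (√(144 + 46))² = (√190)² = 190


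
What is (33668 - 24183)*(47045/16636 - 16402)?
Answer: -2587665707095/16636 ≈ -1.5555e+8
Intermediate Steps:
(33668 - 24183)*(47045/16636 - 16402) = 9485*(47045*(1/16636) - 16402) = 9485*(47045/16636 - 16402) = 9485*(-272816627/16636) = -2587665707095/16636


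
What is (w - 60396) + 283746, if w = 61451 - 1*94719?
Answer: 190082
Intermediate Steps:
w = -33268 (w = 61451 - 94719 = -33268)
(w - 60396) + 283746 = (-33268 - 60396) + 283746 = -93664 + 283746 = 190082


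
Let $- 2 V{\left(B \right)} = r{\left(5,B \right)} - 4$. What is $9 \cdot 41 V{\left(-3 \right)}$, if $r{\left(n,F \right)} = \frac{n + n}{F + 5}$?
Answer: $- \frac{369}{2} \approx -184.5$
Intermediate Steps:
$r{\left(n,F \right)} = \frac{2 n}{5 + F}$
$V{\left(B \right)} = 2 - \frac{5}{5 + B}$ ($V{\left(B \right)} = - \frac{2 \cdot 5 \frac{1}{5 + B} - 4}{2} = - \frac{\frac{10}{5 + B} - 4}{2} = - \frac{-4 + \frac{10}{5 + B}}{2} = 2 - \frac{5}{5 + B}$)
$9 \cdot 41 V{\left(-3 \right)} = 9 \cdot 41 \frac{5 + 2 \left(-3\right)}{5 - 3} = 369 \frac{5 - 6}{2} = 369 \cdot \frac{1}{2} \left(-1\right) = 369 \left(- \frac{1}{2}\right) = - \frac{369}{2}$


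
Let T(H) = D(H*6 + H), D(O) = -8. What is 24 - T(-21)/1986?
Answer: 23836/993 ≈ 24.004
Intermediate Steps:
T(H) = -8
24 - T(-21)/1986 = 24 - (-8)/1986 = 24 - 1*(-4/993) = 24 + 4/993 = 23836/993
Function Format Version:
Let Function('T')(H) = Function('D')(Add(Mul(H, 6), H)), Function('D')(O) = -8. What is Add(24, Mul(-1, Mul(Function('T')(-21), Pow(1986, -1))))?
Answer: Rational(23836, 993) ≈ 24.004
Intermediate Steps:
Function('T')(H) = -8
Add(24, Mul(-1, Mul(Function('T')(-21), Pow(1986, -1)))) = Add(24, Mul(-1, Mul(-8, Pow(1986, -1)))) = Add(24, Mul(-1, Mul(-8, Rational(1, 1986)))) = Add(24, Mul(-1, Rational(-4, 993))) = Add(24, Rational(4, 993)) = Rational(23836, 993)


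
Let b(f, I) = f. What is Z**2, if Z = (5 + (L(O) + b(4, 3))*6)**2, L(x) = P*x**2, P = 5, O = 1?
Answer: 12117361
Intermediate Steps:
L(x) = 5*x**2
Z = 3481 (Z = (5 + (5*1**2 + 4)*6)**2 = (5 + (5*1 + 4)*6)**2 = (5 + (5 + 4)*6)**2 = (5 + 9*6)**2 = (5 + 54)**2 = 59**2 = 3481)
Z**2 = 3481**2 = 12117361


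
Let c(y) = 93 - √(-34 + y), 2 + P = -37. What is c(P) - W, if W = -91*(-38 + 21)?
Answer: -1454 - I*√73 ≈ -1454.0 - 8.544*I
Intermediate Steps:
P = -39 (P = -2 - 37 = -39)
W = 1547 (W = -91*(-17) = 1547)
c(P) - W = (93 - √(-34 - 39)) - 1*1547 = (93 - √(-73)) - 1547 = (93 - I*√73) - 1547 = -1454 - I*√73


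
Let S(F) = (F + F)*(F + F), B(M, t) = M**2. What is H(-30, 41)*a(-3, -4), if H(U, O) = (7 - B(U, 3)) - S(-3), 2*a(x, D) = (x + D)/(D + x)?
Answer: -929/2 ≈ -464.50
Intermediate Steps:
a(x, D) = 1/2 (a(x, D) = ((x + D)/(D + x))/2 = ((D + x)/(D + x))/2 = (1/2)*1 = 1/2)
S(F) = 4*F**2 (S(F) = (2*F)*(2*F) = 4*F**2)
H(U, O) = -29 - U**2 (H(U, O) = (7 - U**2) - 4*(-3)**2 = (7 - U**2) - 4*9 = (7 - U**2) - 1*36 = (7 - U**2) - 36 = -29 - U**2)
H(-30, 41)*a(-3, -4) = (-29 - 1*(-30)**2)*(1/2) = (-29 - 1*900)*(1/2) = (-29 - 900)*(1/2) = -929*1/2 = -929/2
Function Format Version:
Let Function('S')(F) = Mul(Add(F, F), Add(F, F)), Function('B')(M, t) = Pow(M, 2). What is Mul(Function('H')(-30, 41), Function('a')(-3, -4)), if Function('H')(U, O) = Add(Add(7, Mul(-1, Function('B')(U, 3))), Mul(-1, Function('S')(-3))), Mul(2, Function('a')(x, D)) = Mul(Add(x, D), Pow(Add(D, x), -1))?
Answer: Rational(-929, 2) ≈ -464.50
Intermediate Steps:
Function('a')(x, D) = Rational(1, 2) (Function('a')(x, D) = Mul(Rational(1, 2), Mul(Add(x, D), Pow(Add(D, x), -1))) = Mul(Rational(1, 2), Mul(Add(D, x), Pow(Add(D, x), -1))) = Mul(Rational(1, 2), 1) = Rational(1, 2))
Function('S')(F) = Mul(4, Pow(F, 2)) (Function('S')(F) = Mul(Mul(2, F), Mul(2, F)) = Mul(4, Pow(F, 2)))
Function('H')(U, O) = Add(-29, Mul(-1, Pow(U, 2))) (Function('H')(U, O) = Add(Add(7, Mul(-1, Pow(U, 2))), Mul(-1, Mul(4, Pow(-3, 2)))) = Add(Add(7, Mul(-1, Pow(U, 2))), Mul(-1, Mul(4, 9))) = Add(Add(7, Mul(-1, Pow(U, 2))), Mul(-1, 36)) = Add(Add(7, Mul(-1, Pow(U, 2))), -36) = Add(-29, Mul(-1, Pow(U, 2))))
Mul(Function('H')(-30, 41), Function('a')(-3, -4)) = Mul(Add(-29, Mul(-1, Pow(-30, 2))), Rational(1, 2)) = Mul(Add(-29, Mul(-1, 900)), Rational(1, 2)) = Mul(Add(-29, -900), Rational(1, 2)) = Mul(-929, Rational(1, 2)) = Rational(-929, 2)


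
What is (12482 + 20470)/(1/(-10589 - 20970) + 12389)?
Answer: 173322028/65164075 ≈ 2.6598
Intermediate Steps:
(12482 + 20470)/(1/(-10589 - 20970) + 12389) = 32952/(1/(-31559) + 12389) = 32952/(-1/31559 + 12389) = 32952/(390984450/31559) = 32952*(31559/390984450) = 173322028/65164075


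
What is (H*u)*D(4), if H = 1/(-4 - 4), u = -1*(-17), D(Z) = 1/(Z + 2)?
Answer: -17/48 ≈ -0.35417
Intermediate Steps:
D(Z) = 1/(2 + Z)
u = 17
H = -⅛ (H = 1/(-8) = -⅛ ≈ -0.12500)
(H*u)*D(4) = (-⅛*17)/(2 + 4) = -17/8/6 = -17/8*⅙ = -17/48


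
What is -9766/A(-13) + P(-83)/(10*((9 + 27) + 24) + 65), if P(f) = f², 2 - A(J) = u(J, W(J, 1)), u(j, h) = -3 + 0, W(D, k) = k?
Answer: -1291989/665 ≈ -1942.8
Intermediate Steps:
u(j, h) = -3
A(J) = 5 (A(J) = 2 - 1*(-3) = 2 + 3 = 5)
-9766/A(-13) + P(-83)/(10*((9 + 27) + 24) + 65) = -9766/5 + (-83)²/(10*((9 + 27) + 24) + 65) = -9766*⅕ + 6889/(10*(36 + 24) + 65) = -9766/5 + 6889/(10*60 + 65) = -9766/5 + 6889/(600 + 65) = -9766/5 + 6889/665 = -1291989/665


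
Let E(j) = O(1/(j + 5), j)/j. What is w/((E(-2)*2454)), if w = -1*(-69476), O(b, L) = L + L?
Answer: 17369/1227 ≈ 14.156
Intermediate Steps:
O(b, L) = 2*L
w = 69476
E(j) = 2 (E(j) = (2*j)/j = 2)
w/((E(-2)*2454)) = 69476/((2*2454)) = 69476/4908 = 69476*(1/4908) = 17369/1227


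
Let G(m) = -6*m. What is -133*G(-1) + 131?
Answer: -667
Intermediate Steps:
-133*G(-1) + 131 = -(-798)*(-1) + 131 = -133*6 + 131 = -798 + 131 = -667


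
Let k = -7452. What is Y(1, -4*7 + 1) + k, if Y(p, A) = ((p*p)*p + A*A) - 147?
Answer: -6869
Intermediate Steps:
Y(p, A) = -147 + A² + p³ (Y(p, A) = (p²*p + A²) - 147 = (p³ + A²) - 147 = (A² + p³) - 147 = -147 + A² + p³)
Y(1, -4*7 + 1) + k = (-147 + (-4*7 + 1)² + 1³) - 7452 = (-147 + (-28 + 1)² + 1) - 7452 = (-147 + (-27)² + 1) - 7452 = (-147 + 729 + 1) - 7452 = 583 - 7452 = -6869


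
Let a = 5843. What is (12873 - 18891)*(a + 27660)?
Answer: -201621054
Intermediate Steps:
(12873 - 18891)*(a + 27660) = (12873 - 18891)*(5843 + 27660) = -6018*33503 = -201621054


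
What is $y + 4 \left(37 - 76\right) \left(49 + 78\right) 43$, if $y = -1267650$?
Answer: $-2119566$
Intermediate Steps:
$y + 4 \left(37 - 76\right) \left(49 + 78\right) 43 = -1267650 + 4 \left(37 - 76\right) \left(49 + 78\right) 43 = -1267650 + 4 \left(\left(-39\right) 127\right) 43 = -1267650 + 4 \left(-4953\right) 43 = -1267650 - 851916 = -2119566$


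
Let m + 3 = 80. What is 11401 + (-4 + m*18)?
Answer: 12783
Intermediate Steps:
m = 77 (m = -3 + 80 = 77)
11401 + (-4 + m*18) = 11401 + (-4 + 77*18) = 11401 + (-4 + 1386) = 11401 + 1382 = 12783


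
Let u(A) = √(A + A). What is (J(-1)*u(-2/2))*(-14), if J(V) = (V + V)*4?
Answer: 112*I*√2 ≈ 158.39*I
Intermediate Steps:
u(A) = √2*√A (u(A) = √(2*A) = √2*√A)
J(V) = 8*V (J(V) = (2*V)*4 = 8*V)
(J(-1)*u(-2/2))*(-14) = ((8*(-1))*(√2*√(-2/2)))*(-14) = -8*√2*√(-2*½)*(-14) = -8*√2*√(-1)*(-14) = -8*√2*I*(-14) = -8*I*√2*(-14) = 112*I*√2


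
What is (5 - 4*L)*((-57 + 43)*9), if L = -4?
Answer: -2646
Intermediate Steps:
(5 - 4*L)*((-57 + 43)*9) = (5 - 4*(-4))*((-57 + 43)*9) = (5 + 16)*(-14*9) = 21*(-126) = -2646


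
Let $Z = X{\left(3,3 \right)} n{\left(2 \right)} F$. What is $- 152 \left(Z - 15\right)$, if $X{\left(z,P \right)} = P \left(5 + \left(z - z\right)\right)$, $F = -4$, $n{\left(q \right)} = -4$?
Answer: $-34200$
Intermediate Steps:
$X{\left(z,P \right)} = 5 P$ ($X{\left(z,P \right)} = P \left(5 + 0\right) = P 5 = 5 P$)
$Z = 240$ ($Z = 5 \cdot 3 \left(-4\right) \left(-4\right) = 15 \left(-4\right) \left(-4\right) = \left(-60\right) \left(-4\right) = 240$)
$- 152 \left(Z - 15\right) = - 152 \left(240 - 15\right) = \left(-152\right) 225 = -34200$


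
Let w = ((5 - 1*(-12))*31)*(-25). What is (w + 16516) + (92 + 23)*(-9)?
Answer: 2306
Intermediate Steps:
w = -13175 (w = ((5 + 12)*31)*(-25) = (17*31)*(-25) = 527*(-25) = -13175)
(w + 16516) + (92 + 23)*(-9) = (-13175 + 16516) + (92 + 23)*(-9) = 3341 + 115*(-9) = 3341 - 1035 = 2306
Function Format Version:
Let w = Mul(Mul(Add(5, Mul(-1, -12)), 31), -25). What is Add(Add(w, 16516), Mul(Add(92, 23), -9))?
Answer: 2306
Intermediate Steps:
w = -13175 (w = Mul(Mul(Add(5, 12), 31), -25) = Mul(Mul(17, 31), -25) = Mul(527, -25) = -13175)
Add(Add(w, 16516), Mul(Add(92, 23), -9)) = Add(Add(-13175, 16516), Mul(Add(92, 23), -9)) = Add(3341, Mul(115, -9)) = Add(3341, -1035) = 2306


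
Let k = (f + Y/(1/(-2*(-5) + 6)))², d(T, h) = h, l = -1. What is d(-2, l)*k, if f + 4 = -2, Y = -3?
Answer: -2916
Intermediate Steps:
f = -6 (f = -4 - 2 = -6)
k = 2916 (k = (-6 - 3/(1/(-2*(-5) + 6)))² = (-6 - 3/(1/(10 + 6)))² = (-6 - 3/(1/16))² = (-6 - 3/1/16)² = (-6 - 3*16)² = (-6 - 48)² = (-54)² = 2916)
d(-2, l)*k = -1*2916 = -2916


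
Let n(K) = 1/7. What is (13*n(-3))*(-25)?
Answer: -325/7 ≈ -46.429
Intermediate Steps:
n(K) = ⅐
(13*n(-3))*(-25) = (13*(⅐))*(-25) = (13/7)*(-25) = -325/7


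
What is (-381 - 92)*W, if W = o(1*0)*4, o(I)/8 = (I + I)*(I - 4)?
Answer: 0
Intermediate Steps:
o(I) = 16*I*(-4 + I) (o(I) = 8*((I + I)*(I - 4)) = 8*((2*I)*(-4 + I)) = 8*(2*I*(-4 + I)) = 16*I*(-4 + I))
W = 0 (W = (16*(1*0)*(-4 + 1*0))*4 = (16*0*(-4 + 0))*4 = (16*0*(-4))*4 = 0*4 = 0)
(-381 - 92)*W = (-381 - 92)*0 = -473*0 = 0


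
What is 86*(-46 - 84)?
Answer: -11180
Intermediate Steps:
86*(-46 - 84) = 86*(-130) = -11180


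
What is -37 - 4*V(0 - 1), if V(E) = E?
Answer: -33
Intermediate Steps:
-37 - 4*V(0 - 1) = -37 - 4*(0 - 1) = -37 - 4*(-1) = -37 + 4 = -33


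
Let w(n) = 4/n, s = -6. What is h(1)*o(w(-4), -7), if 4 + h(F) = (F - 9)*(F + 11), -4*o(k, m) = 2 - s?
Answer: 200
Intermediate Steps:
o(k, m) = -2 (o(k, m) = -(2 - 1*(-6))/4 = -(2 + 6)/4 = -¼*8 = -2)
h(F) = -4 + (-9 + F)*(11 + F) (h(F) = -4 + (F - 9)*(F + 11) = -4 + (-9 + F)*(11 + F))
h(1)*o(w(-4), -7) = (-103 + 1² + 2*1)*(-2) = (-103 + 1 + 2)*(-2) = -100*(-2) = 200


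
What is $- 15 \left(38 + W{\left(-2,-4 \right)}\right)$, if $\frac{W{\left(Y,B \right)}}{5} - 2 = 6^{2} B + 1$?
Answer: $10005$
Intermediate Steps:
$W{\left(Y,B \right)} = 15 + 180 B$ ($W{\left(Y,B \right)} = 10 + 5 \left(6^{2} B + 1\right) = 10 + 5 \left(36 B + 1\right) = 10 + 5 \left(1 + 36 B\right) = 10 + \left(5 + 180 B\right) = 15 + 180 B$)
$- 15 \left(38 + W{\left(-2,-4 \right)}\right) = - 15 \left(38 + \left(15 + 180 \left(-4\right)\right)\right) = - 15 \left(38 + \left(15 - 720\right)\right) = - 15 \left(38 - 705\right) = \left(-15\right) \left(-667\right) = 10005$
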